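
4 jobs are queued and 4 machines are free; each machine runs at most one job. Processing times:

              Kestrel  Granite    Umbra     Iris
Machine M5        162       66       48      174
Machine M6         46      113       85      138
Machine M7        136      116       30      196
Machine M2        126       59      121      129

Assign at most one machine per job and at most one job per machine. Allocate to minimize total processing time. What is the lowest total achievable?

Optimal: Kestrel→Machine M6 (46 min), Granite→Machine M5 (66 min), Umbra→Machine M7 (30 min), Iris→Machine M2 (129 min) — total 46+66+30+129 = 271 min.
Column-greedy (each machine in turn goes to its cheapest remaining job) gives 339 min, worse by 68.
Checked against all permutations: 271 min is optimal.

Min total: 271 min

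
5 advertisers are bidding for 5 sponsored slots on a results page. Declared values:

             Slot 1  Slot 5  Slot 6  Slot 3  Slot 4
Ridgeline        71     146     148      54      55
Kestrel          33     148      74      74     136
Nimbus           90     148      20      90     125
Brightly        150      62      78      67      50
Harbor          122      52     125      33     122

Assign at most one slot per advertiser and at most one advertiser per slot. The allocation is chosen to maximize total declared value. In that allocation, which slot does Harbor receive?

Optimal: Ridgeline→Slot 6 ($148), Kestrel→Slot 5 ($148), Nimbus→Slot 3 ($90), Brightly→Slot 1 ($150), Harbor→Slot 4 ($122) — total 148+148+90+150+122 = $658.
Row-greedy (each advertiser in turn takes its best remaining slot) gives $604, worse by 54.
Swapping Harbor↔Nimbus (Harbor→Slot 3 $33, Nimbus→Slot 4 $125) loses 54.
Checked against all permutations: $658 is optimal.
Harbor's own top slot is Slot 6 ($125), but forcing Harbor→Slot 6 and reassigning the rest optimally gives only $647 — worse by 11.

Harbor receives Slot 4.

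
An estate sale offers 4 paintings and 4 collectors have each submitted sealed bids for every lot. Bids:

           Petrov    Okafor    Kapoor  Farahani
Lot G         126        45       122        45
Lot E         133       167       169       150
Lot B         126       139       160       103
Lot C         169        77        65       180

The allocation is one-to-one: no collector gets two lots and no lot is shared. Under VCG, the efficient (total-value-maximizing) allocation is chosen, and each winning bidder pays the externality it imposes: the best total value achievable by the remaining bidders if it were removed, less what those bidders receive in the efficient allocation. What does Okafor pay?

Efficient allocation: Petrov→Lot G ($126), Okafor→Lot E ($167), Kapoor→Lot B ($160), Farahani→Lot C ($180); total welfare W = $633.
Okafor receives Lot E at value $167, so the others get W − 167 = $466.
Without Okafor: best allocation of the remaining 3 bidders over all 4 lots is Petrov→Lot C ($169), Kapoor→Lot B ($160), Farahani→Lot E ($150), total $479.
VCG payment = (others' best without Okafor) − (others' welfare with Okafor) = 479 − 466 = $13.

Okafor pays $13.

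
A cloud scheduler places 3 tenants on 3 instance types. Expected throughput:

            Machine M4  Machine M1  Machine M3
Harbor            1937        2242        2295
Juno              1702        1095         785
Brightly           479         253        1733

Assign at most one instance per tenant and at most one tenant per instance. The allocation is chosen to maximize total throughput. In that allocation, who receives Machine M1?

Harbor receives Machine M1.

Optimal: Harbor→Machine M1 (2242 ops/s), Juno→Machine M4 (1702 ops/s), Brightly→Machine M3 (1733 ops/s) — total 2242+1702+1733 = 5677 ops/s.
Row-greedy (each tenant in turn takes its best remaining instance) gives 4250 ops/s, worse by 1427.
Next-best assignment: Harbor→Machine M4, Juno→Machine M1, Brightly→Machine M3 = 4765 ops/s.
Swapping Harbor↔Brightly (Harbor→Machine M3 2295 ops/s, Brightly→Machine M1 253 ops/s) loses 1427.
Harbor's own top instance is Machine M3 (2295 ops/s), but forcing Harbor→Machine M3 and reassigning the rest optimally gives only 4250 ops/s — worse by 1427.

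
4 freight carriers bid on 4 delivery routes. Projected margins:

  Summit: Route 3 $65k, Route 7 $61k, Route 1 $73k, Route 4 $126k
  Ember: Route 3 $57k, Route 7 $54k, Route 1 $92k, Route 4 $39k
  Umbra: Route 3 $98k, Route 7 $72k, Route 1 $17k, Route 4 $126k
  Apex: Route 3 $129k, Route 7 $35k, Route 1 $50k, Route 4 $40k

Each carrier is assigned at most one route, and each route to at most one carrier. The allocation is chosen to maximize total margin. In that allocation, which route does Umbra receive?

Optimal: Summit→Route 4 ($126k), Ember→Route 1 ($92k), Umbra→Route 7 ($72k), Apex→Route 3 ($129k) — total 126+92+72+129 = $419k.
Row-greedy (each carrier in turn takes its best remaining route) gives $351k, worse by 68.
Swapping Summit↔Ember (Summit→Route 1 $73k, Ember→Route 4 $39k) loses 106.
Umbra's own top route is Route 4 ($126k), but forcing Umbra→Route 4 and reassigning the rest optimally gives only $408k — worse by 11.

Umbra receives Route 7.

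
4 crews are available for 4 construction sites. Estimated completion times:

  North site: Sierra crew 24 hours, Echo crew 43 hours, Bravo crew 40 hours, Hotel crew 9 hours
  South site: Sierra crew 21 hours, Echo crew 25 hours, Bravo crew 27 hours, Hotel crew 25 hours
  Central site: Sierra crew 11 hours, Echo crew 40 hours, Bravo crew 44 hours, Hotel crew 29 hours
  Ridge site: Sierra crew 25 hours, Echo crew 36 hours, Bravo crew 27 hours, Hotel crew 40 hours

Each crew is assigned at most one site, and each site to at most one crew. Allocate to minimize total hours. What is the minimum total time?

Optimal: Sierra crew→Central site (11 hours), Echo crew→South site (25 hours), Bravo crew→Ridge site (27 hours), Hotel crew→North site (9 hours) — total 11+25+27+9 = 72 hours.
Column-greedy (each site in turn goes to its cheapest remaining crew) gives 97 hours, worse by 25.

Minimum total: 72 hours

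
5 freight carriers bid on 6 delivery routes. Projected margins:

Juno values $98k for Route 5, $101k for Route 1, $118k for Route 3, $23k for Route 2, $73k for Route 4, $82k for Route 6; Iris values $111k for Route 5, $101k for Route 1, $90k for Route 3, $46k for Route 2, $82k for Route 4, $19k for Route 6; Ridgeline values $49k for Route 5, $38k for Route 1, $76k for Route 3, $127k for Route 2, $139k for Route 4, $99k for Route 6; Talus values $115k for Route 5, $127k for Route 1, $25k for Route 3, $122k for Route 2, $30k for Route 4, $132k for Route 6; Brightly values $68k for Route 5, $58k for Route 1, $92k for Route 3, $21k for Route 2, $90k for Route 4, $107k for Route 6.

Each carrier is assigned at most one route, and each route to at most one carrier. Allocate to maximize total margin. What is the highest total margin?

Optimal: Juno→Route 3 ($118k), Iris→Route 5 ($111k), Ridgeline→Route 4 ($139k), Talus→Route 1 ($127k), Brightly→Route 6 ($107k) — total 118+111+139+127+107 = $602k.
Max-entry greedy (repeatedly take the single best remaining cell) gives $558k, worse by 44.
Swapping Talus↔Iris (Talus→Route 5 $115k, Iris→Route 1 $101k) loses 22.
Every other assignment is strictly worse.

Maximum total: $602k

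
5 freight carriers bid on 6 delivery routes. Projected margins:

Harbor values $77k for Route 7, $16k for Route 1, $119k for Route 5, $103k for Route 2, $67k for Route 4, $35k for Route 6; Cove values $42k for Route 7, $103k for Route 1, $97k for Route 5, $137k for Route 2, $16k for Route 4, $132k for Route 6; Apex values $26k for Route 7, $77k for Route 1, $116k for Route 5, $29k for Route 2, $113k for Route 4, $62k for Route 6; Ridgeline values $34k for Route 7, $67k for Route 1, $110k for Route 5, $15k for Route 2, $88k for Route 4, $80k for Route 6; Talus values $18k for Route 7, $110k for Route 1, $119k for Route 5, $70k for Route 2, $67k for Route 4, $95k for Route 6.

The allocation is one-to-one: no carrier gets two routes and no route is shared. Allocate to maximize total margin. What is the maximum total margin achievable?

Max total: $568k

Optimal: Harbor→Route 2 ($103k), Cove→Route 6 ($132k), Apex→Route 4 ($113k), Ridgeline→Route 5 ($110k), Talus→Route 1 ($110k) — total 103+132+113+110+110 = $568k.
Row-greedy (each carrier in turn takes its best remaining route) gives $559k, worse by 9.
Next-best assignment: Harbor→Route 5, Cove→Route 2, Apex→Route 4, Ridgeline→Route 6, Talus→Route 1 = $559k.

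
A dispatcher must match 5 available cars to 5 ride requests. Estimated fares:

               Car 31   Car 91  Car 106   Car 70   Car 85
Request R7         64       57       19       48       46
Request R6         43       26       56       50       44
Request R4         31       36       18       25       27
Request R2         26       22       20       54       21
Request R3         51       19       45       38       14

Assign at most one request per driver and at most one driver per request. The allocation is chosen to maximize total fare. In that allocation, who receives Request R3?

Optimal: Car 31→Request R3 ($51), Car 91→Request R7 ($57), Car 106→Request R6 ($56), Car 70→Request R2 ($54), Car 85→Request R4 ($27) — total 51+57+56+54+27 = $245.
Max-entry greedy (repeatedly take the single best remaining cell) gives $224, worse by 21.
Swapping Car 85↔Car 106 (Car 85→Request R6 $44, Car 106→Request R4 $18) loses 21.
Car 31's own top request is Request R7 ($64), but forcing Car 31→Request R7 and reassigning the rest optimally gives only $243 — worse by 2.

Car 31 receives Request R3.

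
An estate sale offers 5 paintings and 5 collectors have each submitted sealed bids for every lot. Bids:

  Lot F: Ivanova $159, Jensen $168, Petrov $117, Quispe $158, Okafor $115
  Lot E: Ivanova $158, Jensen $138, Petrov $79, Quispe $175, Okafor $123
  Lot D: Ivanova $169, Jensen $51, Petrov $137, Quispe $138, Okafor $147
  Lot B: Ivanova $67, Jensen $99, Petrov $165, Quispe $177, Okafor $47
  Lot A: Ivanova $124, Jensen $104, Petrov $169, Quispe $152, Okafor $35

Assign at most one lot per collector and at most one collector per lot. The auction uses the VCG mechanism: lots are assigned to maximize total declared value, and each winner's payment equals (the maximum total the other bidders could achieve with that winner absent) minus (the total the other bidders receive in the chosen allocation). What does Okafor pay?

Okafor pays $11.

Efficient allocation: Ivanova→Lot E ($158), Jensen→Lot F ($168), Petrov→Lot A ($169), Quispe→Lot B ($177), Okafor→Lot D ($147); total welfare W = $819.
Okafor receives Lot D at value $147, so the others get W − 147 = $672.
Without Okafor: best allocation of the remaining 4 bidders over all 5 lots is Ivanova→Lot D ($169), Jensen→Lot F ($168), Petrov→Lot A ($169), Quispe→Lot B ($177), total $683.
VCG payment = (others' best without Okafor) − (others' welfare with Okafor) = 683 − 672 = $11.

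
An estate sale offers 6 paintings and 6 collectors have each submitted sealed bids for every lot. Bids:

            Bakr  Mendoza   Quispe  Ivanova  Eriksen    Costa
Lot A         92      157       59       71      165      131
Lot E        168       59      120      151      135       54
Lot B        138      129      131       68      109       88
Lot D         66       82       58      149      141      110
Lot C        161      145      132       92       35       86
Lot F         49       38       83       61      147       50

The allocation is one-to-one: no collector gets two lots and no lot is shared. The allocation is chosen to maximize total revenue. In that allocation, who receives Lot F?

Eriksen receives Lot F.

Optimal: Bakr→Lot E ($168), Mendoza→Lot C ($145), Quispe→Lot B ($131), Ivanova→Lot D ($149), Eriksen→Lot F ($147), Costa→Lot A ($131) — total 168+145+131+149+147+131 = $871.
Column-greedy (each lot in turn goes to its best remaining collector) gives $808, worse by 63.
Checked against all permutations: $871 is optimal.
Eriksen's own top lot is Lot A ($165), but forcing Eriksen→Lot A and reassigning the rest optimally gives only $808 — worse by 63.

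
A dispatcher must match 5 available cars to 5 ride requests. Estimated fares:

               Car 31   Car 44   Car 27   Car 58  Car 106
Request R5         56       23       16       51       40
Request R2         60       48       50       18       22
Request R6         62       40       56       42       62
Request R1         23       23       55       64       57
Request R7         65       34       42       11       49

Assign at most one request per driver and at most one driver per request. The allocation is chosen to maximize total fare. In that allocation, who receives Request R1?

Car 27 receives Request R1.

Optimal: Car 31→Request R7 ($65), Car 44→Request R2 ($48), Car 27→Request R1 ($55), Car 58→Request R5 ($51), Car 106→Request R6 ($62) — total 65+48+55+51+62 = $281.
Max-entry greedy (repeatedly take the single best remaining cell) gives $264, worse by 17.
Next-best assignment: Car 31→Request R7, Car 44→Request R2, Car 27→Request R6, Car 58→Request R5, Car 106→Request R1 = $277.
Car 27's own top request is Request R6 ($56), but forcing Car 27→Request R6 and reassigning the rest optimally gives only $277 — worse by 4.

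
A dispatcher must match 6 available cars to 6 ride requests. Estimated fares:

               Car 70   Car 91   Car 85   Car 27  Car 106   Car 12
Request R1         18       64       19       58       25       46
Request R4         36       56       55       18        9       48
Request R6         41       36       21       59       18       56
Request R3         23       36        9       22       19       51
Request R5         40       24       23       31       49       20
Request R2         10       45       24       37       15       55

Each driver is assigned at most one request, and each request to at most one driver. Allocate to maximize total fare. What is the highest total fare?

Optimal: Car 70→Request R3 ($23), Car 91→Request R1 ($64), Car 85→Request R4 ($55), Car 27→Request R6 ($59), Car 106→Request R5 ($49), Car 12→Request R2 ($55) — total 23+64+55+59+49+55 = $305.
Swapping Car 85↔Car 91 (Car 85→Request R1 $19, Car 91→Request R4 $56) loses 44.

Maximum total: $305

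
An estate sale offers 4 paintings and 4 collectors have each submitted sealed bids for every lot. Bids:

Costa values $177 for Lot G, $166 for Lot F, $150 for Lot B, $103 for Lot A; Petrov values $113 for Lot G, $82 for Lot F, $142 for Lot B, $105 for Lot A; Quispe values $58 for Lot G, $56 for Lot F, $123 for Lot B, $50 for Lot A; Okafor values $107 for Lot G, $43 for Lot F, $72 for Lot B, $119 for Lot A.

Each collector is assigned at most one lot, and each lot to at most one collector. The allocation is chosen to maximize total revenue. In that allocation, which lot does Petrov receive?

This is the linear assignment problem.
Optimal: Costa→Lot F ($166), Petrov→Lot G ($113), Quispe→Lot B ($123), Okafor→Lot A ($119) — total 166+113+123+119 = $521.
Petrov's own top lot is Lot B ($142), but forcing Petrov→Lot B and reassigning the rest optimally gives only $494 — worse by 27.

Petrov receives Lot G.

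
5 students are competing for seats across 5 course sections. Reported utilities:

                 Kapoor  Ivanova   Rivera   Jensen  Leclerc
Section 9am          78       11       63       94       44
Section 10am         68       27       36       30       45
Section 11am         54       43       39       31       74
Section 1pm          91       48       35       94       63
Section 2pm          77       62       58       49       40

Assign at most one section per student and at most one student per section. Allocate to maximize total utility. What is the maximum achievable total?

Optimal: Kapoor→Section 10am (68 points), Ivanova→Section 2pm (62 points), Rivera→Section 9am (63 points), Jensen→Section 1pm (94 points), Leclerc→Section 11am (74 points) — total 68+62+63+94+74 = 361 points.
Max-entry greedy (repeatedly take the single best remaining cell) gives 357 points, worse by 4.
Next-best assignment: Kapoor→Section 1pm, Ivanova→Section 2pm, Rivera→Section 10am, Jensen→Section 9am, Leclerc→Section 11am = 357 points.
Every other assignment is strictly worse.

Max total: 361 points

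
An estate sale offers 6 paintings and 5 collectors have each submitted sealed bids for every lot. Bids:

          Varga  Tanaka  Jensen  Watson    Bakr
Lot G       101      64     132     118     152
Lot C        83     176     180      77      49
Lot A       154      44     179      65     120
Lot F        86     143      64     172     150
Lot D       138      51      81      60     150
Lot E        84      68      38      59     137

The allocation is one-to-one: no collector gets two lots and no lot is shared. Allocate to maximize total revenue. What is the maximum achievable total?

Max total: $817

This is a one-to-one assignment (maximum-weight bipartite matching).
Optimal: Varga→Lot D ($138), Tanaka→Lot C ($176), Jensen→Lot A ($179), Watson→Lot F ($172), Bakr→Lot G ($152) — total 138+176+179+172+152 = $817.
Row-greedy (each collector in turn takes its best remaining lot) gives $784, worse by 33.
Next-best assignment: Varga→Lot D, Tanaka→Lot C, Jensen→Lot A, Watson→Lot F, Bakr→Lot E = $802.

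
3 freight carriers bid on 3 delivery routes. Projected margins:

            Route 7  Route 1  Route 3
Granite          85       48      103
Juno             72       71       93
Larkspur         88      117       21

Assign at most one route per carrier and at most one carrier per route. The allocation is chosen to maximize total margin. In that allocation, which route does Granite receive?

Optimal: Granite→Route 7 ($85k), Juno→Route 3 ($93k), Larkspur→Route 1 ($117k) — total 85+93+117 = $295k.
Max-entry greedy (repeatedly take the single best remaining cell) gives $292k, worse by 3.
No other one-to-one assignment exceeds $295k.
Granite's own top route is Route 3 ($103k), but forcing Granite→Route 3 and reassigning the rest optimally gives only $292k — worse by 3.

Granite receives Route 7.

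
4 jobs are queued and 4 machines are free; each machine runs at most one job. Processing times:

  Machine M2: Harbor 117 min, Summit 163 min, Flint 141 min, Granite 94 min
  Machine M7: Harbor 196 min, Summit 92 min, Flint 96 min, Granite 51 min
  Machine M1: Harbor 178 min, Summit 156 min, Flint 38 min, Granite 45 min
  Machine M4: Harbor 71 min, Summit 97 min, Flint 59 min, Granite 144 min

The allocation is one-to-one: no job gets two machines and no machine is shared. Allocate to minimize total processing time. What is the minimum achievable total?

Optimal: Harbor→Machine M4 (71 min), Summit→Machine M7 (92 min), Flint→Machine M1 (38 min), Granite→Machine M2 (94 min) — total 71+92+38+94 = 295 min.
Min-entry greedy (repeatedly take the single cheapest remaining cell) gives 323 min, worse by 28.
Next-best assignment: Harbor→Machine M2, Summit→Machine M4, Flint→Machine M1, Granite→Machine M7 = 303 min.
Swapping Flint↔Summit (Flint→Machine M7 96 min, Summit→Machine M1 156 min) adds 122.
Checked against all permutations: 295 min is optimal.

Min total: 295 min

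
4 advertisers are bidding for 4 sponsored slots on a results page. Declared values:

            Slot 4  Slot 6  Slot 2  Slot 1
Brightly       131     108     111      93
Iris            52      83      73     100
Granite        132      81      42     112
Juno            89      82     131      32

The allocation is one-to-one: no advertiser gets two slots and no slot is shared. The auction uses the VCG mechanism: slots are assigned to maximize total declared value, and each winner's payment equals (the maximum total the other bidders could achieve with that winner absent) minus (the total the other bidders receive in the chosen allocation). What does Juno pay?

Efficient allocation: Brightly→Slot 6 ($108), Iris→Slot 1 ($100), Granite→Slot 4 ($132), Juno→Slot 2 ($131); total welfare W = $471.
Juno receives Slot 2 at value $131, so the others get W − 131 = $340.
Without Juno: best allocation of the remaining 3 bidders over all 4 slots is Brightly→Slot 2 ($111), Iris→Slot 1 ($100), Granite→Slot 4 ($132), total $343.
VCG payment = (others' best without Juno) − (others' welfare with Juno) = 343 − 340 = $3.

Juno pays $3.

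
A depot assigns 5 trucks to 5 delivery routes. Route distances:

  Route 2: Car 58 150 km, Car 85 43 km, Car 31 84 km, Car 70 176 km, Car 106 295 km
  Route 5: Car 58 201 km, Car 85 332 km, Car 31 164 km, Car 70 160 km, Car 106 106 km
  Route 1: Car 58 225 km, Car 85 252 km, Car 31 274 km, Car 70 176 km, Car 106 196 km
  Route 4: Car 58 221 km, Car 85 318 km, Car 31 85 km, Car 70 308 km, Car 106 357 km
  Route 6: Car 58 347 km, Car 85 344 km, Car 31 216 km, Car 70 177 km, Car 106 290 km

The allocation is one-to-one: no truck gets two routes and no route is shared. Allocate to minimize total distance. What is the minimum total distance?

This is the linear assignment problem.
Optimal: Car 58→Route 1 (225 km), Car 85→Route 2 (43 km), Car 31→Route 4 (85 km), Car 70→Route 6 (177 km), Car 106→Route 5 (106 km) — total 225+43+85+177+106 = 636 km.
Next-best assignment: Car 58→Route 5, Car 85→Route 2, Car 31→Route 4, Car 70→Route 6, Car 106→Route 1 = 702 km.

Minimum total: 636 km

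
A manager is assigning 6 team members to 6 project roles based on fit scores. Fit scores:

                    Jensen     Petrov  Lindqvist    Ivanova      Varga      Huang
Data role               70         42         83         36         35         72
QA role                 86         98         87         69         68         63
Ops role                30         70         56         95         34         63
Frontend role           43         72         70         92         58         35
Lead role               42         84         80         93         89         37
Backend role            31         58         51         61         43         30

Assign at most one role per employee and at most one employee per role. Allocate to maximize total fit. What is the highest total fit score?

This is the linear assignment problem.
Optimal: Jensen→QA role (86 pts), Petrov→Backend role (58 pts), Lindqvist→Data role (83 pts), Ivanova→Frontend role (92 pts), Varga→Lead role (89 pts), Huang→Ops role (63 pts) — total 86+58+83+92+89+63 = 471 pts.
Column-greedy (each role in turn goes to its best remaining employee) gives 406 pts, worse by 65.

Maximum total: 471 pts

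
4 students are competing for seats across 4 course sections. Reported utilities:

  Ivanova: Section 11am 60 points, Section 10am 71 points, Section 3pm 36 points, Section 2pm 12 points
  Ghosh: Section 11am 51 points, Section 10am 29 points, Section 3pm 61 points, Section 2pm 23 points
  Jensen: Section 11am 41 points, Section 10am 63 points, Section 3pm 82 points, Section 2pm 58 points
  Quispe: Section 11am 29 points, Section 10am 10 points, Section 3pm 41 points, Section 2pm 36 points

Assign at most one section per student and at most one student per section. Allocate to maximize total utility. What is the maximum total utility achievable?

Maximum total: 240 points

Treat this as an assignment problem: match each student to one section.
Optimal: Ivanova→Section 10am (71 points), Ghosh→Section 11am (51 points), Jensen→Section 3pm (82 points), Quispe→Section 2pm (36 points) — total 71+51+82+36 = 240 points.
Column-greedy (each section in turn goes to its best remaining student) gives 220 points, worse by 20.
Next-best assignment: Ivanova→Section 10am, Ghosh→Section 11am, Jensen→Section 2pm, Quispe→Section 3pm = 221 points.
Swapping Jensen↔Quispe (Jensen→Section 2pm 58 points, Quispe→Section 3pm 41 points) loses 19.
Checked against all permutations: 240 points is optimal.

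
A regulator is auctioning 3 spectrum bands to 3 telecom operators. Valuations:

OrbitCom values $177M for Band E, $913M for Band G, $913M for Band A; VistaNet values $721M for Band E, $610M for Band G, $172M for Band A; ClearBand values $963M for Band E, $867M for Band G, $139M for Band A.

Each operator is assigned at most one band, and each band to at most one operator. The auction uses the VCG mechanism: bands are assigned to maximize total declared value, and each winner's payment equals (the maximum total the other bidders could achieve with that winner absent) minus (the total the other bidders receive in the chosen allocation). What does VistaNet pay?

VistaNet pays $96M.

Efficient allocation: OrbitCom→Band A ($913M), VistaNet→Band E ($721M), ClearBand→Band G ($867M); total welfare W = $2501M.
VistaNet receives Band E at value $721M, so the others get W − 721 = $1780M.
Without VistaNet: best allocation of the remaining 2 bidders over all 3 bands is OrbitCom→Band G ($913M), ClearBand→Band E ($963M), total $1876M.
VCG payment = (others' best without VistaNet) − (others' welfare with VistaNet) = 1876 − 1780 = $96M.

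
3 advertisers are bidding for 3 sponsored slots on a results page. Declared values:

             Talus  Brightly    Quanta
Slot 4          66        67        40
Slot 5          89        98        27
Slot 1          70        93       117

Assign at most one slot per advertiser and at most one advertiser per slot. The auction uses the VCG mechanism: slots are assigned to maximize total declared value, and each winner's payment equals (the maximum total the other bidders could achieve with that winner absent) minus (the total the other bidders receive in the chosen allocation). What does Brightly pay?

Efficient allocation: Talus→Slot 4 ($66), Brightly→Slot 5 ($98), Quanta→Slot 1 ($117); total welfare W = $281.
Brightly receives Slot 5 at value $98, so the others get W − 98 = $183.
Without Brightly: best allocation of the remaining 2 bidders over all 3 slots is Talus→Slot 5 ($89), Quanta→Slot 1 ($117), total $206.
VCG payment = (others' best without Brightly) − (others' welfare with Brightly) = 206 − 183 = $23.

Brightly pays $23.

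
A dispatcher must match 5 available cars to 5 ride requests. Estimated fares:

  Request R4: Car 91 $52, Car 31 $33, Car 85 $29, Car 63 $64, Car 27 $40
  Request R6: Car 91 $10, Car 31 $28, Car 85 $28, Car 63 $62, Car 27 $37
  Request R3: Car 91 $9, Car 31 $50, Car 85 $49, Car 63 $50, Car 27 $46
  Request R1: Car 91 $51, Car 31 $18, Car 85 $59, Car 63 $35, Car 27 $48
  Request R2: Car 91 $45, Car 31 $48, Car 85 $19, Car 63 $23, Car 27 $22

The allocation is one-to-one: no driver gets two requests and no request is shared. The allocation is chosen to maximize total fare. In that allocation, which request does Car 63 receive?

Optimal: Car 91→Request R4 ($52), Car 31→Request R2 ($48), Car 85→Request R1 ($59), Car 63→Request R6 ($62), Car 27→Request R3 ($46) — total 52+48+59+62+46 = $267.
Row-greedy (each driver in turn takes its best remaining request) gives $245, worse by 22.
No other one-to-one assignment exceeds $267.
Car 63's own top request is Request R4 ($64), but forcing Car 63→Request R4 and reassigning the rest optimally gives only $255 — worse by 12.

Car 63 receives Request R6.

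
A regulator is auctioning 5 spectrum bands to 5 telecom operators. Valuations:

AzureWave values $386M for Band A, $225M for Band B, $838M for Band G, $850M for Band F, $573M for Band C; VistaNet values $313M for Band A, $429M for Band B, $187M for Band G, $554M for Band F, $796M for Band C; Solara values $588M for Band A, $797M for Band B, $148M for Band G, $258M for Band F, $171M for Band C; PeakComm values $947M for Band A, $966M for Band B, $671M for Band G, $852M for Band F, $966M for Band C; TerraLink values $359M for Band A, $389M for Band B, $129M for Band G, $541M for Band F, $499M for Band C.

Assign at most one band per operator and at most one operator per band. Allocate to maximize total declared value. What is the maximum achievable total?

Max total: $3919M

This is a one-to-one assignment (maximum-weight bipartite matching).
Optimal: AzureWave→Band G ($838M), VistaNet→Band C ($796M), Solara→Band B ($797M), PeakComm→Band A ($947M), TerraLink→Band F ($541M) — total 838+796+797+947+541 = $3919M.
Row-greedy (each operator in turn takes its best remaining band) gives $3519M, worse by 400.
Swapping TerraLink↔Solara (TerraLink→Band B $389M, Solara→Band F $258M) loses 691.
Every other assignment is strictly worse.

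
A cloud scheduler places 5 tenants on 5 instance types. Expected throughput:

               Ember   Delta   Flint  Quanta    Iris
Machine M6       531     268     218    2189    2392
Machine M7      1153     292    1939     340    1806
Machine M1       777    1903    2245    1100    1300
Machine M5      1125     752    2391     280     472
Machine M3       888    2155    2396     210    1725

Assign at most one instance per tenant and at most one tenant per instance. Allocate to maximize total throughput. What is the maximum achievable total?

Treat this as an assignment problem: match each tenant to one instance.
Optimal: Ember→Machine M5 (1125 ops/s), Delta→Machine M3 (2155 ops/s), Flint→Machine M1 (2245 ops/s), Quanta→Machine M6 (2189 ops/s), Iris→Machine M7 (1806 ops/s) — total 1125+2155+2245+2189+1806 = 9520 ops/s.
Row-greedy (each tenant in turn takes its best remaining instance) gives 9188 ops/s, worse by 332.

Max total: 9520 ops/s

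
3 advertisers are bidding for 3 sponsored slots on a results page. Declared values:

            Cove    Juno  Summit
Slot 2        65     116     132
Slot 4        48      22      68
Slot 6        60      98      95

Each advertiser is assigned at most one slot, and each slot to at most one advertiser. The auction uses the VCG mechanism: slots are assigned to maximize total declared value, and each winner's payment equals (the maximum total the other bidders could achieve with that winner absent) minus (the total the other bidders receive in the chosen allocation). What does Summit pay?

Efficient allocation: Cove→Slot 4 ($48), Juno→Slot 6 ($98), Summit→Slot 2 ($132); total welfare W = $278.
Summit receives Slot 2 at value $132, so the others get W − 132 = $146.
Without Summit: best allocation of the remaining 2 bidders over all 3 slots is Cove→Slot 6 ($60), Juno→Slot 2 ($116), total $176.
VCG payment = (others' best without Summit) − (others' welfare with Summit) = 176 − 146 = $30.

Summit pays $30.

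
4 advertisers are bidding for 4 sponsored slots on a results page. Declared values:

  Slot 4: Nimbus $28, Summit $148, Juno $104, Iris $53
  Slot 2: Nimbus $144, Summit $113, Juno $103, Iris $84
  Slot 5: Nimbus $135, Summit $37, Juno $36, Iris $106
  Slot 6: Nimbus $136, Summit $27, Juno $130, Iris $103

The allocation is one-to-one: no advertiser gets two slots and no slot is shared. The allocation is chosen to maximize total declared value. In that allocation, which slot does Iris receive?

Iris receives Slot 5.

Optimal: Nimbus→Slot 2 ($144), Summit→Slot 4 ($148), Juno→Slot 6 ($130), Iris→Slot 5 ($106) — total 144+148+130+106 = $528.
Next-best assignment: Nimbus→Slot 5, Summit→Slot 4, Juno→Slot 6, Iris→Slot 2 = $497.
Swapping Nimbus↔Juno (Nimbus→Slot 6 $136, Juno→Slot 2 $103) loses 35.
Checked against all permutations: $528 is optimal.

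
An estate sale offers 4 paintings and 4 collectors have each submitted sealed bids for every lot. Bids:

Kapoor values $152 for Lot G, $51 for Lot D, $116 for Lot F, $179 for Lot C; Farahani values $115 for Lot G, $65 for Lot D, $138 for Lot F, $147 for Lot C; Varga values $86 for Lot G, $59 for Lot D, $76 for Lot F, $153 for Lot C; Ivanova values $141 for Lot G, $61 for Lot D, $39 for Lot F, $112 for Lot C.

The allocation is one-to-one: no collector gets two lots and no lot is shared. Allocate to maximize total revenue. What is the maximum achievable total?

Max total: $517

This is the linear assignment problem.
Optimal: Kapoor→Lot C ($179), Farahani→Lot F ($138), Varga→Lot D ($59), Ivanova→Lot G ($141) — total 179+138+59+141 = $517.
Column-greedy (each lot in turn goes to its best remaining collector) gives $405, worse by 112.
Swapping Varga↔Ivanova (Varga→Lot G $86, Ivanova→Lot D $61) loses 53.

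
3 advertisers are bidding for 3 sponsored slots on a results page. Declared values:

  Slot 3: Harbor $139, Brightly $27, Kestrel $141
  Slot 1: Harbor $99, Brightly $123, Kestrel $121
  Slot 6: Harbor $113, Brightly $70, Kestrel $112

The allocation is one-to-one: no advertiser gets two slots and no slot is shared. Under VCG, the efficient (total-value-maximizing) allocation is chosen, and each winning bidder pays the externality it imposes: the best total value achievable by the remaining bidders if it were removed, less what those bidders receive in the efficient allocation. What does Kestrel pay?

Efficient allocation: Harbor→Slot 6 ($113), Brightly→Slot 1 ($123), Kestrel→Slot 3 ($141); total welfare W = $377.
Kestrel receives Slot 3 at value $141, so the others get W − 141 = $236.
Without Kestrel: best allocation of the remaining 2 bidders over all 3 slots is Harbor→Slot 3 ($139), Brightly→Slot 1 ($123), total $262.
VCG payment = (others' best without Kestrel) − (others' welfare with Kestrel) = 262 − 236 = $26.

Kestrel pays $26.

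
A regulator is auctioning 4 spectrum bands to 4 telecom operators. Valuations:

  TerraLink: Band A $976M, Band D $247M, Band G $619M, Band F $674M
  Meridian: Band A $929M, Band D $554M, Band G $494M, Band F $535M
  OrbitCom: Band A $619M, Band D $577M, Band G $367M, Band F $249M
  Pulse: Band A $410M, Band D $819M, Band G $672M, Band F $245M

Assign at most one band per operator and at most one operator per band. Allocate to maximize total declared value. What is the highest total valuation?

Max total: $2852M

Optimal: TerraLink→Band F ($674M), Meridian→Band A ($929M), OrbitCom→Band D ($577M), Pulse→Band G ($672M) — total 674+929+577+672 = $2852M.
Swapping Pulse↔TerraLink (Pulse→Band F $245M, TerraLink→Band G $619M) loses 482.
Checked against all permutations: $2852M is optimal.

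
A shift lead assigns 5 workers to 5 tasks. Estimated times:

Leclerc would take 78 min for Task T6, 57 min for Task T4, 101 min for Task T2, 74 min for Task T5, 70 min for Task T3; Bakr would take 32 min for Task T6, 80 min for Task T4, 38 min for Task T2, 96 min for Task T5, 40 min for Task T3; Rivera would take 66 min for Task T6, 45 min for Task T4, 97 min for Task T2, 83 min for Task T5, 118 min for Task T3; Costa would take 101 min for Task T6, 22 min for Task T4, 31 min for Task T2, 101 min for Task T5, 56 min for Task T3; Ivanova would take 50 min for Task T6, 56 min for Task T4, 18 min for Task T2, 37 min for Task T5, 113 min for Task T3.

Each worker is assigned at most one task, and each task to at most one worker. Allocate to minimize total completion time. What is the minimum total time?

Optimal: Leclerc→Task T3 (70 min), Bakr→Task T6 (32 min), Rivera→Task T4 (45 min), Costa→Task T2 (31 min), Ivanova→Task T5 (37 min) — total 70+32+45+31+37 = 215 min.
Row-greedy (each worker in turn takes its cheapest remaining task) gives 316 min, worse by 101.
Next-best assignment: Leclerc→Task T5, Bakr→Task T3, Rivera→Task T6, Costa→Task T4, Ivanova→Task T2 = 220 min.

Minimum total: 215 min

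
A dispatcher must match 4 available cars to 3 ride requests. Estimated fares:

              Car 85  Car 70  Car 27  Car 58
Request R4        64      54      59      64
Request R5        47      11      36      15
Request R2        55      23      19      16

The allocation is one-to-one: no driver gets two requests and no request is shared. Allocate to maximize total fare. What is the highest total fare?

Max total: $155

Optimal: Car 58→Request R4 ($64), Car 27→Request R5 ($36), Car 85→Request R2 ($55) — total 64+36+55 = $155.
Max-entry greedy (repeatedly take the single best remaining cell) gives $123, worse by 32.
Swapping Car 27↔Car 58 (Car 27→Request R4 $59, Car 58→Request R5 $15) loses 26.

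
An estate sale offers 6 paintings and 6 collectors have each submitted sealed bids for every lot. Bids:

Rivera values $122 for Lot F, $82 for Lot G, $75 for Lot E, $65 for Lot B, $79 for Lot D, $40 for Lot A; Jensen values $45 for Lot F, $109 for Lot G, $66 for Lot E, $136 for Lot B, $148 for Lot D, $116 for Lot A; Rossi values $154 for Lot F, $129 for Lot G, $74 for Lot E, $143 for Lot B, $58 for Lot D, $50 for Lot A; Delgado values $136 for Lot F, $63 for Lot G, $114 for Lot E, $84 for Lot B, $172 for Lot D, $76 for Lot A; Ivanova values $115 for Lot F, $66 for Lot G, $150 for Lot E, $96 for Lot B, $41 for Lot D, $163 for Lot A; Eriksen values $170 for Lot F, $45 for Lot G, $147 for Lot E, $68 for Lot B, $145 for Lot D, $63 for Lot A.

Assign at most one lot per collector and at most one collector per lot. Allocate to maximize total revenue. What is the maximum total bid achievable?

This is a one-to-one assignment (maximum-weight bipartite matching).
Optimal: Rivera→Lot F ($122), Jensen→Lot B ($136), Rossi→Lot G ($129), Delgado→Lot D ($172), Ivanova→Lot A ($163), Eriksen→Lot E ($147) — total 122+136+129+172+163+147 = $869.
Row-greedy (each collector in turn takes its best remaining lot) gives $735, worse by 134.
Next-best assignment: Rivera→Lot F, Jensen→Lot G, Rossi→Lot B, Delgado→Lot D, Ivanova→Lot A, Eriksen→Lot E = $856.
Swapping Rivera↔Rossi (Rivera→Lot G $82, Rossi→Lot F $154) loses 15.
Checked against all permutations: $869 is optimal.

Maximum total: $869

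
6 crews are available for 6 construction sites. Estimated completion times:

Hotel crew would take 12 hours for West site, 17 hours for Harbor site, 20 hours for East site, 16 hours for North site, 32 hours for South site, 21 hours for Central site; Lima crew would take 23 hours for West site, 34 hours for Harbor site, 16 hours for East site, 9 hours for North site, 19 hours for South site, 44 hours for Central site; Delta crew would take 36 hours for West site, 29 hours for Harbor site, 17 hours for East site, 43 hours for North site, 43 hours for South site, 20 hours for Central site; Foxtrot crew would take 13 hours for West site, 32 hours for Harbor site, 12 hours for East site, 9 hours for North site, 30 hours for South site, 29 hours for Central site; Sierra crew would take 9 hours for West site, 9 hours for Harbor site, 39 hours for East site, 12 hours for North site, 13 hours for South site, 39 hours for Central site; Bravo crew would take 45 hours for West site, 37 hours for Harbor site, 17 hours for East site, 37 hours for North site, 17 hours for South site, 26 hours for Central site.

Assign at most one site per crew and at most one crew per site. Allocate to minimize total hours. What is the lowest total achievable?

Min total: 79 hours

Optimal: Hotel crew→West site (12 hours), Lima crew→North site (9 hours), Delta crew→Central site (20 hours), Foxtrot crew→East site (12 hours), Sierra crew→Harbor site (9 hours), Bravo crew→South site (17 hours) — total 12+9+20+12+9+17 = 79 hours.
Column-greedy (each site in turn goes to its cheapest remaining crew) gives 84 hours, worse by 5.
Next-best assignment: Hotel crew→West site, Lima crew→East site, Delta crew→Central site, Foxtrot crew→North site, Sierra crew→Harbor site, Bravo crew→South site = 83 hours.
Every other assignment is strictly worse.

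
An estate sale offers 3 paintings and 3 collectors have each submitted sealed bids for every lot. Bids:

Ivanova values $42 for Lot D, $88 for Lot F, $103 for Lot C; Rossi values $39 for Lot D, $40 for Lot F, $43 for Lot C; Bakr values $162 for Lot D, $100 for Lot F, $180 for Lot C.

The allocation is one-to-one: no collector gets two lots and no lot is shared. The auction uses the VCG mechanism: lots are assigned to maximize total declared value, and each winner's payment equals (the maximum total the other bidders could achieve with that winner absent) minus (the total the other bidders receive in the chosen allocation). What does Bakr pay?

Efficient allocation: Ivanova→Lot F ($88), Rossi→Lot D ($39), Bakr→Lot C ($180); total welfare W = $307.
Bakr receives Lot C at value $180, so the others get W − 180 = $127.
Without Bakr: best allocation of the remaining 2 bidders over all 3 lots is Ivanova→Lot C ($103), Rossi→Lot F ($40), total $143.
VCG payment = (others' best without Bakr) − (others' welfare with Bakr) = 143 − 127 = $16.

Bakr pays $16.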